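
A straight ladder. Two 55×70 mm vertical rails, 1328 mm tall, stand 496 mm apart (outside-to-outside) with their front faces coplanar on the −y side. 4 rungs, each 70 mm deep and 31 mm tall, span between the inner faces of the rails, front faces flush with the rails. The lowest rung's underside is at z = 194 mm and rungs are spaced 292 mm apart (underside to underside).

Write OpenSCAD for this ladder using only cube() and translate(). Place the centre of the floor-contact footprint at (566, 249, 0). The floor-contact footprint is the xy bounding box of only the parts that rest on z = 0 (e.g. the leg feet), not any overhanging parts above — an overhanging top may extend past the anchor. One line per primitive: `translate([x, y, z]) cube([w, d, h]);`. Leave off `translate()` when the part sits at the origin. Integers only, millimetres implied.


translate([318, 214, 0]) cube([55, 70, 1328]);
translate([759, 214, 0]) cube([55, 70, 1328]);
translate([373, 214, 194]) cube([386, 70, 31]);
translate([373, 214, 486]) cube([386, 70, 31]);
translate([373, 214, 778]) cube([386, 70, 31]);
translate([373, 214, 1070]) cube([386, 70, 31]);


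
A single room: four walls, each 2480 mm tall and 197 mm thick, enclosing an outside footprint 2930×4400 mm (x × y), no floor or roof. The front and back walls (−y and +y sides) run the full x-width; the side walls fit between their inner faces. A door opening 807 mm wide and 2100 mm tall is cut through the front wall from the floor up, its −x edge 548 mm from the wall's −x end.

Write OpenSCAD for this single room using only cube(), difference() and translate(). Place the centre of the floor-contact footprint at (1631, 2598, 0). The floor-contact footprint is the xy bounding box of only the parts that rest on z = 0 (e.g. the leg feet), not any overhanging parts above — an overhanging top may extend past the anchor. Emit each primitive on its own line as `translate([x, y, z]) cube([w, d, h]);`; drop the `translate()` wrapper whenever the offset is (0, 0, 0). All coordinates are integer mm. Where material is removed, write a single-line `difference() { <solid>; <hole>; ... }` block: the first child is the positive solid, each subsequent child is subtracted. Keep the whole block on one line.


difference() { translate([166, 398, 0]) cube([2930, 197, 2480]); translate([714, 398, 0]) cube([807, 197, 2100]); }
translate([166, 4601, 0]) cube([2930, 197, 2480]);
translate([166, 595, 0]) cube([197, 4006, 2480]);
translate([2899, 595, 0]) cube([197, 4006, 2480]);


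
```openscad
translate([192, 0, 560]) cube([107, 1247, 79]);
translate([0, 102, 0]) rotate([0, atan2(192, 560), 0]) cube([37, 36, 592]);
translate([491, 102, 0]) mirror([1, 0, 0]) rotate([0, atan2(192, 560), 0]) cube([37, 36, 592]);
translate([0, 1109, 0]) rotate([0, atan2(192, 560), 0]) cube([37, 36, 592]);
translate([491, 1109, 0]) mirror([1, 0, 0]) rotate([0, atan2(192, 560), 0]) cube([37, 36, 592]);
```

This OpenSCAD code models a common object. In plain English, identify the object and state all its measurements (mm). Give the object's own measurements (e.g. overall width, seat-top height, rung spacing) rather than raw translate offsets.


A sawhorse. A 107×1247×79 mm beam (x, y, z) sits on two A-frame leg pairs. Each pair is two raked legs of 37×36 mm section (36 mm along y) splaying symmetrically in x. Each leg rises 560 mm vertically over 192 mm of horizontal reach and is 592 mm long along its own axis. Every leg's outer bottom edge rests on the floor and its outer top edge meets a bottom edge of the beam — the left legs (tilting toward +x) meet the beam's −x bottom edge, the right legs (their mirror images, tilting toward −x) meet its +x bottom edge — so the leg tops tuck under the beam, the beam's underside is 560 mm above the floor, and the feet are 491 mm apart outside-to-outside with the beam centred between them. The two leg pairs are set in 102 mm from either end of the beam.


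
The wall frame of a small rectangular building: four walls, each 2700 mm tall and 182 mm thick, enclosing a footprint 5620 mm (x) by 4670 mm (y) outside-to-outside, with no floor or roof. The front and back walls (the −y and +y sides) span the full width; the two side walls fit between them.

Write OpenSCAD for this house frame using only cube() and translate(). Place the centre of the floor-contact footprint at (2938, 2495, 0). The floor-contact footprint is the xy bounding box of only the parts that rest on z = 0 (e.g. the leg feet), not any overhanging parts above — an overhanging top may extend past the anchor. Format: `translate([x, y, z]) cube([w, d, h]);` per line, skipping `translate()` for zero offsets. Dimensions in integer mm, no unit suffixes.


translate([128, 160, 0]) cube([5620, 182, 2700]);
translate([128, 4648, 0]) cube([5620, 182, 2700]);
translate([128, 342, 0]) cube([182, 4306, 2700]);
translate([5566, 342, 0]) cube([182, 4306, 2700]);


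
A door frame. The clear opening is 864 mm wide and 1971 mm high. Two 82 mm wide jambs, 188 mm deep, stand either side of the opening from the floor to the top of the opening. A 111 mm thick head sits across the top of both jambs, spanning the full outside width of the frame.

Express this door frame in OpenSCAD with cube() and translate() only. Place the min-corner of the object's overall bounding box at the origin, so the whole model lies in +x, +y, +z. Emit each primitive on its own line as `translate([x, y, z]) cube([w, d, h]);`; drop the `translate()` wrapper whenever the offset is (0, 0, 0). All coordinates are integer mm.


cube([82, 188, 1971]);
translate([946, 0, 0]) cube([82, 188, 1971]);
translate([0, 0, 1971]) cube([1028, 188, 111]);


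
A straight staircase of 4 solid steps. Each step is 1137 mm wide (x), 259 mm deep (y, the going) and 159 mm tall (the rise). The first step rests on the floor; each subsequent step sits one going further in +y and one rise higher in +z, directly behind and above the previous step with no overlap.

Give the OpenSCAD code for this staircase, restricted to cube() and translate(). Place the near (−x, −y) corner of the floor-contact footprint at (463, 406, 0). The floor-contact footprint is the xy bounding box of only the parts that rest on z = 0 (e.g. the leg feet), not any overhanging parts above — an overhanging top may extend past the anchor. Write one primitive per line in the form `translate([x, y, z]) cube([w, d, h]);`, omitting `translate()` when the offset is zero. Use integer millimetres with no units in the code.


translate([463, 406, 0]) cube([1137, 259, 159]);
translate([463, 665, 159]) cube([1137, 259, 159]);
translate([463, 924, 318]) cube([1137, 259, 159]);
translate([463, 1183, 477]) cube([1137, 259, 159]);


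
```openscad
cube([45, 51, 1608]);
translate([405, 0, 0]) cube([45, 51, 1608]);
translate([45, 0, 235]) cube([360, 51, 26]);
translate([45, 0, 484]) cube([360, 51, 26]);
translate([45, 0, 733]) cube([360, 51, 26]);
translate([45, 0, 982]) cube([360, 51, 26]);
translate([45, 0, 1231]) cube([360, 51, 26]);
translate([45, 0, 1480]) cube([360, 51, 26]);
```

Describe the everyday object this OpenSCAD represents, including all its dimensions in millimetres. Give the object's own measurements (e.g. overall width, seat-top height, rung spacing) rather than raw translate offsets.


A straight ladder. Two 45×51 mm vertical rails, 1608 mm tall, stand 450 mm apart (outside-to-outside) with their front faces coplanar on the −y side. 6 rungs, each 51 mm deep and 26 mm tall, span between the inner faces of the rails, front faces flush with the rails. The lowest rung's underside is at z = 235 mm and rungs are spaced 249 mm apart (underside to underside).


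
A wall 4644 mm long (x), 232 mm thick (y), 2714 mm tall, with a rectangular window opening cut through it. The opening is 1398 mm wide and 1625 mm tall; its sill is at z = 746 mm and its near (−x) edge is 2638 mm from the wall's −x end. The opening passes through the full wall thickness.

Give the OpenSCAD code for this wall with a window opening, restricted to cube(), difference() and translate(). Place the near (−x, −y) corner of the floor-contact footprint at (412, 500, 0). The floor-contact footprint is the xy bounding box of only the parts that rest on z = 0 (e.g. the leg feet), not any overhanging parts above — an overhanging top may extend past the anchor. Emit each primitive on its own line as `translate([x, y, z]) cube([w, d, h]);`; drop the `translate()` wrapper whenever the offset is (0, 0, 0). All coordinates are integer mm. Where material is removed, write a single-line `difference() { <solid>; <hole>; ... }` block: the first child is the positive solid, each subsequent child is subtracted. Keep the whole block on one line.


difference() { translate([412, 500, 0]) cube([4644, 232, 2714]); translate([3050, 500, 746]) cube([1398, 232, 1625]); }


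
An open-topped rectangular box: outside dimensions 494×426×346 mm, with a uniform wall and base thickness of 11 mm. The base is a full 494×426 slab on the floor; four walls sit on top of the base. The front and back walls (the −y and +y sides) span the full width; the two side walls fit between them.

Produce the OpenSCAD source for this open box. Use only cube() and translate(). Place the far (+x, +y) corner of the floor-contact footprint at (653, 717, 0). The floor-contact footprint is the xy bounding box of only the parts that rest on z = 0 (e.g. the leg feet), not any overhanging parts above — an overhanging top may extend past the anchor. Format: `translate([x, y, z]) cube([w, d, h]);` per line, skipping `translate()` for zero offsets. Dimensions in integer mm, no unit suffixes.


translate([159, 291, 0]) cube([494, 426, 11]);
translate([159, 291, 11]) cube([494, 11, 335]);
translate([159, 706, 11]) cube([494, 11, 335]);
translate([159, 302, 11]) cube([11, 404, 335]);
translate([642, 302, 11]) cube([11, 404, 335]);


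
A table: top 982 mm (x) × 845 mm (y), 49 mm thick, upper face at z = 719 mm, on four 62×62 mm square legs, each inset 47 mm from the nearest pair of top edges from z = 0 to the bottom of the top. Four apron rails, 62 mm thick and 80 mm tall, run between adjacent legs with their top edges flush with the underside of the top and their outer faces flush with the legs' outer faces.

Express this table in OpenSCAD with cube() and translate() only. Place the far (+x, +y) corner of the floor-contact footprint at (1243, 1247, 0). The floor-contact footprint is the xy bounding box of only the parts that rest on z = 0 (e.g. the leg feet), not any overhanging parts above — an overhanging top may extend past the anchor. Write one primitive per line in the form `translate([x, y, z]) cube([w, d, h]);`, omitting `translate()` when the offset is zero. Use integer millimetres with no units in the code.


translate([308, 449, 670]) cube([982, 845, 49]);
translate([355, 496, 0]) cube([62, 62, 670]);
translate([1181, 496, 0]) cube([62, 62, 670]);
translate([355, 1185, 0]) cube([62, 62, 670]);
translate([1181, 1185, 0]) cube([62, 62, 670]);
translate([417, 496, 590]) cube([764, 62, 80]);
translate([417, 1185, 590]) cube([764, 62, 80]);
translate([355, 558, 590]) cube([62, 627, 80]);
translate([1181, 558, 590]) cube([62, 627, 80]);


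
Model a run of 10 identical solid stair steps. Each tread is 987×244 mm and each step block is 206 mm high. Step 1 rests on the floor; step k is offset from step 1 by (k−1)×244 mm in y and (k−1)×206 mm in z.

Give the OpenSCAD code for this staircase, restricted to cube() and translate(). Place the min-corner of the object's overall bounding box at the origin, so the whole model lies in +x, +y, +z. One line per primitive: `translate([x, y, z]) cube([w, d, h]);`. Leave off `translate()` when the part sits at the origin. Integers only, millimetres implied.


cube([987, 244, 206]);
translate([0, 244, 206]) cube([987, 244, 206]);
translate([0, 488, 412]) cube([987, 244, 206]);
translate([0, 732, 618]) cube([987, 244, 206]);
translate([0, 976, 824]) cube([987, 244, 206]);
translate([0, 1220, 1030]) cube([987, 244, 206]);
translate([0, 1464, 1236]) cube([987, 244, 206]);
translate([0, 1708, 1442]) cube([987, 244, 206]);
translate([0, 1952, 1648]) cube([987, 244, 206]);
translate([0, 2196, 1854]) cube([987, 244, 206]);


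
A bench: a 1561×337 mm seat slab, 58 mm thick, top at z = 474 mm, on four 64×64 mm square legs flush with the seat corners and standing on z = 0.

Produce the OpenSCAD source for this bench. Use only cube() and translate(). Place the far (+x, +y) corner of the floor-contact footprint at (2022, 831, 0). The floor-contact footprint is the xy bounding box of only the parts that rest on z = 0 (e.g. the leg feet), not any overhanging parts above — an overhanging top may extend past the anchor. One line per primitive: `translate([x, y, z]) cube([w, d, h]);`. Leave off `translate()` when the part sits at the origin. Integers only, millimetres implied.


translate([461, 494, 416]) cube([1561, 337, 58]);
translate([461, 494, 0]) cube([64, 64, 416]);
translate([461, 767, 0]) cube([64, 64, 416]);
translate([1958, 494, 0]) cube([64, 64, 416]);
translate([1958, 767, 0]) cube([64, 64, 416]);


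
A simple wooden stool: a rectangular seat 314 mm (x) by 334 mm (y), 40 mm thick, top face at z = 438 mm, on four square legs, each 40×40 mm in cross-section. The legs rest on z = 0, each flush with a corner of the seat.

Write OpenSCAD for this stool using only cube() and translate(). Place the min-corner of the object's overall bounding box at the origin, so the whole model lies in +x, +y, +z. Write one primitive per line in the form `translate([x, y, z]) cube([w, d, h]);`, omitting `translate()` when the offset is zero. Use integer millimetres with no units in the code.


translate([0, 0, 398]) cube([314, 334, 40]);
cube([40, 40, 398]);
translate([274, 0, 0]) cube([40, 40, 398]);
translate([0, 294, 0]) cube([40, 40, 398]);
translate([274, 294, 0]) cube([40, 40, 398]);


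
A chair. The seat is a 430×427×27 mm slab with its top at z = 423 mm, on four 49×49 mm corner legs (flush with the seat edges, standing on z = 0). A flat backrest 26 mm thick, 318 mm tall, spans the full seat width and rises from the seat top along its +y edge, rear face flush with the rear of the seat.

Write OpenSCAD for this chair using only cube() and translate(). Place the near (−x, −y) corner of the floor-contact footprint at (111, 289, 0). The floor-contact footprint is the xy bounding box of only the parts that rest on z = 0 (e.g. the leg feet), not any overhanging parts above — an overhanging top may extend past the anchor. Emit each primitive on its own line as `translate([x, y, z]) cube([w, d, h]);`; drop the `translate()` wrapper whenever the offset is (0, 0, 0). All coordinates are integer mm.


translate([111, 289, 396]) cube([430, 427, 27]);
translate([111, 289, 0]) cube([49, 49, 396]);
translate([492, 289, 0]) cube([49, 49, 396]);
translate([111, 667, 0]) cube([49, 49, 396]);
translate([492, 667, 0]) cube([49, 49, 396]);
translate([111, 690, 423]) cube([430, 26, 318]);


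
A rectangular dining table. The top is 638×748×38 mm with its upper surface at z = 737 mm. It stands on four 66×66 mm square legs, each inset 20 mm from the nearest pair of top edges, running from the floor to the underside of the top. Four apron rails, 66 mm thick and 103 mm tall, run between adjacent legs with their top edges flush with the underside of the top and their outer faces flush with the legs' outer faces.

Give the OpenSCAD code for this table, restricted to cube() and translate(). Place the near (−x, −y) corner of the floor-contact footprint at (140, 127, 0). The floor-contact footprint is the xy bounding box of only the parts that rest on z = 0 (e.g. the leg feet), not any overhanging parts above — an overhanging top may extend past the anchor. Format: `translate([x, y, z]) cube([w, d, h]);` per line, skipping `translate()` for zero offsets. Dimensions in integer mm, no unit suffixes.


translate([120, 107, 699]) cube([638, 748, 38]);
translate([140, 127, 0]) cube([66, 66, 699]);
translate([672, 127, 0]) cube([66, 66, 699]);
translate([140, 769, 0]) cube([66, 66, 699]);
translate([672, 769, 0]) cube([66, 66, 699]);
translate([206, 127, 596]) cube([466, 66, 103]);
translate([206, 769, 596]) cube([466, 66, 103]);
translate([140, 193, 596]) cube([66, 576, 103]);
translate([672, 193, 596]) cube([66, 576, 103]);


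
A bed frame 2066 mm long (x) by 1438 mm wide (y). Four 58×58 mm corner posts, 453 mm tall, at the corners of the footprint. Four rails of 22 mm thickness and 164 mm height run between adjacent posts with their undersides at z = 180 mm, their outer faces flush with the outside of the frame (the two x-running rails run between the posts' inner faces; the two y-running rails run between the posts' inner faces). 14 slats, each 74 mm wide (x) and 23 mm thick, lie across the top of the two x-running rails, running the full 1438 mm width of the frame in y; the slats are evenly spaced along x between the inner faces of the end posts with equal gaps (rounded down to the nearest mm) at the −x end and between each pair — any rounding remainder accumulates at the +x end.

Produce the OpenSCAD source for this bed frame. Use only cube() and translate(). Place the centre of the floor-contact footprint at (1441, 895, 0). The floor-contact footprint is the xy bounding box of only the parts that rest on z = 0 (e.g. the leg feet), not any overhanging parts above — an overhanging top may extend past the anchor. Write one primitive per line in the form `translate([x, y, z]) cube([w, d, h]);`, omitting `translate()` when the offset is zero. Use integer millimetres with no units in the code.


translate([408, 176, 0]) cube([58, 58, 453]);
translate([408, 1556, 0]) cube([58, 58, 453]);
translate([2416, 176, 0]) cube([58, 58, 453]);
translate([2416, 1556, 0]) cube([58, 58, 453]);
translate([466, 176, 180]) cube([1950, 22, 164]);
translate([466, 1592, 180]) cube([1950, 22, 164]);
translate([408, 234, 180]) cube([22, 1322, 164]);
translate([2452, 234, 180]) cube([22, 1322, 164]);
translate([526, 176, 344]) cube([74, 1438, 23]);
translate([660, 176, 344]) cube([74, 1438, 23]);
translate([794, 176, 344]) cube([74, 1438, 23]);
translate([928, 176, 344]) cube([74, 1438, 23]);
translate([1062, 176, 344]) cube([74, 1438, 23]);
translate([1196, 176, 344]) cube([74, 1438, 23]);
translate([1330, 176, 344]) cube([74, 1438, 23]);
translate([1464, 176, 344]) cube([74, 1438, 23]);
translate([1598, 176, 344]) cube([74, 1438, 23]);
translate([1732, 176, 344]) cube([74, 1438, 23]);
translate([1866, 176, 344]) cube([74, 1438, 23]);
translate([2000, 176, 344]) cube([74, 1438, 23]);
translate([2134, 176, 344]) cube([74, 1438, 23]);
translate([2268, 176, 344]) cube([74, 1438, 23]);


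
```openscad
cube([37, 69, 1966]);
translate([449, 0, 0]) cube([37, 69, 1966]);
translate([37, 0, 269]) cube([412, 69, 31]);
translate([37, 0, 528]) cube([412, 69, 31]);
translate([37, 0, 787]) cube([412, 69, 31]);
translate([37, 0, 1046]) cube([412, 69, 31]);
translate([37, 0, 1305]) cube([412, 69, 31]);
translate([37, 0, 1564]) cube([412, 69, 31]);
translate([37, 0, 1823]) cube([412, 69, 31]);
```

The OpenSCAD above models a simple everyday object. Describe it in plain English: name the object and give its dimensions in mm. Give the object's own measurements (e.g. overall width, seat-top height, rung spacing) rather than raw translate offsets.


A straight ladder. Two 37×69 mm vertical rails, 1966 mm tall, stand 486 mm apart (outside-to-outside) with their front faces coplanar on the −y side. 7 rungs, each 69 mm deep and 31 mm tall, span between the inner faces of the rails, front faces flush with the rails. The lowest rung's underside is at z = 269 mm and rungs are spaced 259 mm apart (underside to underside).


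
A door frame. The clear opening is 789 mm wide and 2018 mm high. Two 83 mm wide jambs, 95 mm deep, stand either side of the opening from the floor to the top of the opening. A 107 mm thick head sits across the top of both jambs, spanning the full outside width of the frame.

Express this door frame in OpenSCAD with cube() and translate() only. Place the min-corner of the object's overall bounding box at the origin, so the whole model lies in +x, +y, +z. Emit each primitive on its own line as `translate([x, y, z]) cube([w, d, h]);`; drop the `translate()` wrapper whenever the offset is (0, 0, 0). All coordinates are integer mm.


cube([83, 95, 2018]);
translate([872, 0, 0]) cube([83, 95, 2018]);
translate([0, 0, 2018]) cube([955, 95, 107]);


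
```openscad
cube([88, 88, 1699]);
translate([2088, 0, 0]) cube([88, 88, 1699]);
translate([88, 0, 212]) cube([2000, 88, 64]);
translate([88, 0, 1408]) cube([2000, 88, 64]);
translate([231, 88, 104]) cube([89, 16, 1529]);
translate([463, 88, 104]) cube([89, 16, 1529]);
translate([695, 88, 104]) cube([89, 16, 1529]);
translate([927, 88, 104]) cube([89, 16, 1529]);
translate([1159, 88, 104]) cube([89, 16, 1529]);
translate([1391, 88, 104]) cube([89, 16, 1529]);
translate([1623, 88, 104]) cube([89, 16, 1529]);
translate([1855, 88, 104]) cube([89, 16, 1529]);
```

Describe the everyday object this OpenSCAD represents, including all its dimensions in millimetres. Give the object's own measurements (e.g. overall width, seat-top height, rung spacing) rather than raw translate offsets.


A fence section. Two 88×88 mm posts, 1699 mm tall, stand on the floor with a clear span of 2000 mm between their inner faces. Two horizontal rails of 88×64 mm section span the gap between the posts with their undersides at z = 212 mm and z = 1408 mm, flush with the posts' −y face. 8 pickets, each 89 mm wide, 16 mm thick and 1529 mm tall, are fixed to the +y face of the rails with their bottoms at z = 104 mm, spaced across the span with a 143 mm gap after the −x post and between neighbouring pickets, with 144 mm left before the +x post.


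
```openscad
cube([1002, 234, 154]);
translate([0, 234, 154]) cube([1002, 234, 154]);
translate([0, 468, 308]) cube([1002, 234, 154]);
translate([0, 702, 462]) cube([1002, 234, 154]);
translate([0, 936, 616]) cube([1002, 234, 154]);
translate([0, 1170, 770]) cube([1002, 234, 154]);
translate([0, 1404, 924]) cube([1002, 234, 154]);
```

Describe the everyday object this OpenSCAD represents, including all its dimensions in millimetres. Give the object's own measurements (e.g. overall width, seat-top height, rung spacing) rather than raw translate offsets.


A straight staircase of 7 solid steps. Each step is 1002 mm wide (x), 234 mm deep (y, the going) and 154 mm tall (the rise). The first step rests on the floor; each subsequent step sits one going further in +y and one rise higher in +z, directly behind and above the previous step with no overlap.


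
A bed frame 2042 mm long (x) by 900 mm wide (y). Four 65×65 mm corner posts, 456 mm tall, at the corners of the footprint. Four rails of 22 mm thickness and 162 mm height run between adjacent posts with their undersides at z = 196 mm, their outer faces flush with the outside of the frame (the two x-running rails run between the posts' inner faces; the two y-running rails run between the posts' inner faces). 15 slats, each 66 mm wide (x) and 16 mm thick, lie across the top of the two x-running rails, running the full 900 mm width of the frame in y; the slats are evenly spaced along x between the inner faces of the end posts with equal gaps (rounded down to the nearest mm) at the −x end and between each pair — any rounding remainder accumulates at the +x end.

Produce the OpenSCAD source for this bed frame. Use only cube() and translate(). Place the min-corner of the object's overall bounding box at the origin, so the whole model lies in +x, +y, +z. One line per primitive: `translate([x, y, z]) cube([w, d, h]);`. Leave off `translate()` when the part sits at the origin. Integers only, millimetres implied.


cube([65, 65, 456]);
translate([0, 835, 0]) cube([65, 65, 456]);
translate([1977, 0, 0]) cube([65, 65, 456]);
translate([1977, 835, 0]) cube([65, 65, 456]);
translate([65, 0, 196]) cube([1912, 22, 162]);
translate([65, 878, 196]) cube([1912, 22, 162]);
translate([0, 65, 196]) cube([22, 770, 162]);
translate([2020, 65, 196]) cube([22, 770, 162]);
translate([122, 0, 358]) cube([66, 900, 16]);
translate([245, 0, 358]) cube([66, 900, 16]);
translate([368, 0, 358]) cube([66, 900, 16]);
translate([491, 0, 358]) cube([66, 900, 16]);
translate([614, 0, 358]) cube([66, 900, 16]);
translate([737, 0, 358]) cube([66, 900, 16]);
translate([860, 0, 358]) cube([66, 900, 16]);
translate([983, 0, 358]) cube([66, 900, 16]);
translate([1106, 0, 358]) cube([66, 900, 16]);
translate([1229, 0, 358]) cube([66, 900, 16]);
translate([1352, 0, 358]) cube([66, 900, 16]);
translate([1475, 0, 358]) cube([66, 900, 16]);
translate([1598, 0, 358]) cube([66, 900, 16]);
translate([1721, 0, 358]) cube([66, 900, 16]);
translate([1844, 0, 358]) cube([66, 900, 16]);


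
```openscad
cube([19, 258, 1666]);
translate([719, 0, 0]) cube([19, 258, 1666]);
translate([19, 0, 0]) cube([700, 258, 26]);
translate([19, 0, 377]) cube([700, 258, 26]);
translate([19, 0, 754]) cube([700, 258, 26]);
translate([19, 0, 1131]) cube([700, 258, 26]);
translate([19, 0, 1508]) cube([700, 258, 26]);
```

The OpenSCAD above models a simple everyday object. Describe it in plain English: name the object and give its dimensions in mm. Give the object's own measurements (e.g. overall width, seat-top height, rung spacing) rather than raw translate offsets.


An open bookshelf. Two side panels, each 19 mm thick, 258 mm deep and 1666 mm tall, stand 738 mm apart (outside-to-outside). Between them sit 5 shelves, each 26 mm thick and 258 mm deep, spanning the full gap between the sides. The bottom shelf rests on the floor (its underside at z = 0) and the clear gap between one shelf's top and the next shelf's underside is 351 mm.


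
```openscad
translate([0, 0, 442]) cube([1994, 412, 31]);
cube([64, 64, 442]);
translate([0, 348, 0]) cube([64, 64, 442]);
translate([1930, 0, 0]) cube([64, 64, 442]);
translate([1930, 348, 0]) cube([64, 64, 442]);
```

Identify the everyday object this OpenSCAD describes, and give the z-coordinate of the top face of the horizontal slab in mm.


A bench. The seat-top height is 473 mm.

A long slab on four corner posts — a bench. The slab sits at z = 442 with thickness 31, so the top is 442 + 31 = 473 mm.


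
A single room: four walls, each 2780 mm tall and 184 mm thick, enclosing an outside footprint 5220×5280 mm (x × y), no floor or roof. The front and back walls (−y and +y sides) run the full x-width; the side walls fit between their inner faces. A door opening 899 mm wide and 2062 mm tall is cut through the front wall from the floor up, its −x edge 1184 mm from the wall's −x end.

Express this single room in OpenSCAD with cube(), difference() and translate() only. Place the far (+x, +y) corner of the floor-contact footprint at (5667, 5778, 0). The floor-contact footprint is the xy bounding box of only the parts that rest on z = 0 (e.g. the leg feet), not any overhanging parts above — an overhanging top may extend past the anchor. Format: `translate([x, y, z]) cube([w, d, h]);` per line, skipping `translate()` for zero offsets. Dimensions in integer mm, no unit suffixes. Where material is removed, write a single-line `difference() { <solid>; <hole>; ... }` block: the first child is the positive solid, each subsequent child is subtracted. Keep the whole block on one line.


difference() { translate([447, 498, 0]) cube([5220, 184, 2780]); translate([1631, 498, 0]) cube([899, 184, 2062]); }
translate([447, 5594, 0]) cube([5220, 184, 2780]);
translate([447, 682, 0]) cube([184, 4912, 2780]);
translate([5483, 682, 0]) cube([184, 4912, 2780]);


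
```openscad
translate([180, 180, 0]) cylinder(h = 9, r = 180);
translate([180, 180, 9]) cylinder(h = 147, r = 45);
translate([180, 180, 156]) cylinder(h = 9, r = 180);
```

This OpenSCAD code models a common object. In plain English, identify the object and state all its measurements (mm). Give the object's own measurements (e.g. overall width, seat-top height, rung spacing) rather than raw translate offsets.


A spool: two coaxial disc flanges of radius 180 mm and thickness 9 mm, joined by a core cylinder of radius 45 mm and height 147 mm. The lower flange rests on z = 0 and the three cylinders share a vertical axis.


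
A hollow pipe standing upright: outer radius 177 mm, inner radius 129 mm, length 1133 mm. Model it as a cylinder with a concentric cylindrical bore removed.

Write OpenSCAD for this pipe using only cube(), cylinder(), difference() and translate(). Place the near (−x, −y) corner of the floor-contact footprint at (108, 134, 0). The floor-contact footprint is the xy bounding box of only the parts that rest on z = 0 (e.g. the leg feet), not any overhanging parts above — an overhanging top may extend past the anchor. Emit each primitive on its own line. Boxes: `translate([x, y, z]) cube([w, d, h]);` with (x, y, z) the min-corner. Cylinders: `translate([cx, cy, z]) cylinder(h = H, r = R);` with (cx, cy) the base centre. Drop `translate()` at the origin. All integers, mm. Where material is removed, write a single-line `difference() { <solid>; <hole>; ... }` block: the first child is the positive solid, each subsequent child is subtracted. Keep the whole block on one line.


difference() { translate([285, 311, 0]) cylinder(h = 1133, r = 177); translate([285, 311, 0]) cylinder(h = 1133, r = 129); }


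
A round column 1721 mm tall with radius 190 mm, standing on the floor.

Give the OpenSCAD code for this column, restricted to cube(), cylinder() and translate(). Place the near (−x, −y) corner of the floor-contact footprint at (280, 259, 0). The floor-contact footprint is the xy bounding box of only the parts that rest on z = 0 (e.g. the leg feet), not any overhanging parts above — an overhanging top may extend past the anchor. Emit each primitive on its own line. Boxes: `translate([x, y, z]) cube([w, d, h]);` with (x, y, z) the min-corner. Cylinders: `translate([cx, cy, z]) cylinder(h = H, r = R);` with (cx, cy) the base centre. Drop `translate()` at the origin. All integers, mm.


translate([470, 449, 0]) cylinder(h = 1721, r = 190);


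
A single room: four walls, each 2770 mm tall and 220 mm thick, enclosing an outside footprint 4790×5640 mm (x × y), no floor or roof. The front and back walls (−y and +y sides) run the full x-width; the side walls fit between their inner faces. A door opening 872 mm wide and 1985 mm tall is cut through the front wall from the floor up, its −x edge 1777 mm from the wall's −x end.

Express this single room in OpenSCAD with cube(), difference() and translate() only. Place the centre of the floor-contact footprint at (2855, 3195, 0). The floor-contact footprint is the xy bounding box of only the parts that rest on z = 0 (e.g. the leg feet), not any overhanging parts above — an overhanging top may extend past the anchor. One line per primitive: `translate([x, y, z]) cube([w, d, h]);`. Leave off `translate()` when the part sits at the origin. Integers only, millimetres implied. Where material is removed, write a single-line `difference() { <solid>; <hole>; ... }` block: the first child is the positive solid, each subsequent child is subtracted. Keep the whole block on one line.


difference() { translate([460, 375, 0]) cube([4790, 220, 2770]); translate([2237, 375, 0]) cube([872, 220, 1985]); }
translate([460, 5795, 0]) cube([4790, 220, 2770]);
translate([460, 595, 0]) cube([220, 5200, 2770]);
translate([5030, 595, 0]) cube([220, 5200, 2770]);


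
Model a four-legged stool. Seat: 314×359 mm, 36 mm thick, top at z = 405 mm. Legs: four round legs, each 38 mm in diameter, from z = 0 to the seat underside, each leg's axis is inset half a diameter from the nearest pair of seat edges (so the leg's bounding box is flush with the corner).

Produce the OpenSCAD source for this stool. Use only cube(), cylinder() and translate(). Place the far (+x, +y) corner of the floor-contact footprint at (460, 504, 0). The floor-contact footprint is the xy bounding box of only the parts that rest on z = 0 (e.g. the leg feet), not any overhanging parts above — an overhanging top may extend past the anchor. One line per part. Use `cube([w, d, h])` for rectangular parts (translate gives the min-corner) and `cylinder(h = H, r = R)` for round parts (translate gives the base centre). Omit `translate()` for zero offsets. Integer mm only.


translate([146, 145, 369]) cube([314, 359, 36]);
translate([165, 164, 0]) cylinder(h = 369, r = 19);
translate([441, 164, 0]) cylinder(h = 369, r = 19);
translate([165, 485, 0]) cylinder(h = 369, r = 19);
translate([441, 485, 0]) cylinder(h = 369, r = 19);


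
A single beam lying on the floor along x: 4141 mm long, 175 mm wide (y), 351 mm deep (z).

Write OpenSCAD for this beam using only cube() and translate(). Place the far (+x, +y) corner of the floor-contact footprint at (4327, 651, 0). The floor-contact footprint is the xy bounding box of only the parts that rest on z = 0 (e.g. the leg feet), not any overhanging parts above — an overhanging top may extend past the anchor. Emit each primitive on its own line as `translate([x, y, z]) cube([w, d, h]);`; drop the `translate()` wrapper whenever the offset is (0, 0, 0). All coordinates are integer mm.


translate([186, 476, 0]) cube([4141, 175, 351]);


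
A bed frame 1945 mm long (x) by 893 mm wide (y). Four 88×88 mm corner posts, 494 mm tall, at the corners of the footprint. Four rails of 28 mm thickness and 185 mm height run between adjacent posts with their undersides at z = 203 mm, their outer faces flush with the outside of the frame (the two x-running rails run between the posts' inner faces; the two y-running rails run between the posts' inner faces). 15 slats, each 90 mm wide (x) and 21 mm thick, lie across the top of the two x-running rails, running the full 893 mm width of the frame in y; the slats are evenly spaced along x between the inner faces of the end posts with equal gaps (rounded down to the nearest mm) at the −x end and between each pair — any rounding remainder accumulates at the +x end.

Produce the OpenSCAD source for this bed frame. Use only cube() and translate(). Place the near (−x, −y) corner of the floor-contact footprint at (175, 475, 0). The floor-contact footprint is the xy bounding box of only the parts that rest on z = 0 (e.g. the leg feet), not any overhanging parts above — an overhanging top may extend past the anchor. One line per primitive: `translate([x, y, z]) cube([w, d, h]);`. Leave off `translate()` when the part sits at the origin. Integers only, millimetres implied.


translate([175, 475, 0]) cube([88, 88, 494]);
translate([175, 1280, 0]) cube([88, 88, 494]);
translate([2032, 475, 0]) cube([88, 88, 494]);
translate([2032, 1280, 0]) cube([88, 88, 494]);
translate([263, 475, 203]) cube([1769, 28, 185]);
translate([263, 1340, 203]) cube([1769, 28, 185]);
translate([175, 563, 203]) cube([28, 717, 185]);
translate([2092, 563, 203]) cube([28, 717, 185]);
translate([289, 475, 388]) cube([90, 893, 21]);
translate([405, 475, 388]) cube([90, 893, 21]);
translate([521, 475, 388]) cube([90, 893, 21]);
translate([637, 475, 388]) cube([90, 893, 21]);
translate([753, 475, 388]) cube([90, 893, 21]);
translate([869, 475, 388]) cube([90, 893, 21]);
translate([985, 475, 388]) cube([90, 893, 21]);
translate([1101, 475, 388]) cube([90, 893, 21]);
translate([1217, 475, 388]) cube([90, 893, 21]);
translate([1333, 475, 388]) cube([90, 893, 21]);
translate([1449, 475, 388]) cube([90, 893, 21]);
translate([1565, 475, 388]) cube([90, 893, 21]);
translate([1681, 475, 388]) cube([90, 893, 21]);
translate([1797, 475, 388]) cube([90, 893, 21]);
translate([1913, 475, 388]) cube([90, 893, 21]);


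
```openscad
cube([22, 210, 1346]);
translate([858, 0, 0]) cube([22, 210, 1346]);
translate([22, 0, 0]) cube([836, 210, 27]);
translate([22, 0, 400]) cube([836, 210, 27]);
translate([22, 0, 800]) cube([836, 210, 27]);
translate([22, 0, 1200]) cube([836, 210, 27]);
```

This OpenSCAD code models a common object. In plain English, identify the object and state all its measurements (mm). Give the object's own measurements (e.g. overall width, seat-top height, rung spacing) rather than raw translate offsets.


An open bookshelf. Two side panels, each 22 mm thick, 210 mm deep and 1346 mm tall, stand 880 mm apart (outside-to-outside). Between them sit 4 shelves, each 27 mm thick and 210 mm deep, spanning the full gap between the sides. The bottom shelf rests on the floor (its underside at z = 0) and the clear gap between one shelf's top and the next shelf's underside is 373 mm.


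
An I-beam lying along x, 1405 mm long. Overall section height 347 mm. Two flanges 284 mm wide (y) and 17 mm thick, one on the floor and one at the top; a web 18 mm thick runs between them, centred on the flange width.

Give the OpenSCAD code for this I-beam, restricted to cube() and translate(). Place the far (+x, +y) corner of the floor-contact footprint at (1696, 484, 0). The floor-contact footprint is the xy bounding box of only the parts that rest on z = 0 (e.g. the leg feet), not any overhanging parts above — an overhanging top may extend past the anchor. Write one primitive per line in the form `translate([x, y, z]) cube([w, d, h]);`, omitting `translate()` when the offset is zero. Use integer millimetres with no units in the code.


translate([291, 200, 0]) cube([1405, 284, 17]);
translate([291, 333, 17]) cube([1405, 18, 313]);
translate([291, 200, 330]) cube([1405, 284, 17]);


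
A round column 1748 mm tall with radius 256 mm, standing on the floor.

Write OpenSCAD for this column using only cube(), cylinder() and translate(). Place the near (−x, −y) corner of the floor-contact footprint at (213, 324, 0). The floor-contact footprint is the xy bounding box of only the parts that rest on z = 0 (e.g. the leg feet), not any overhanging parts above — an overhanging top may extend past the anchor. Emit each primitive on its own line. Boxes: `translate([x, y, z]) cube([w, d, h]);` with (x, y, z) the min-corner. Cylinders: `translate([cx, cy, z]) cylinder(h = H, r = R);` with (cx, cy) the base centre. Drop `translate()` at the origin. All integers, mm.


translate([469, 580, 0]) cylinder(h = 1748, r = 256);


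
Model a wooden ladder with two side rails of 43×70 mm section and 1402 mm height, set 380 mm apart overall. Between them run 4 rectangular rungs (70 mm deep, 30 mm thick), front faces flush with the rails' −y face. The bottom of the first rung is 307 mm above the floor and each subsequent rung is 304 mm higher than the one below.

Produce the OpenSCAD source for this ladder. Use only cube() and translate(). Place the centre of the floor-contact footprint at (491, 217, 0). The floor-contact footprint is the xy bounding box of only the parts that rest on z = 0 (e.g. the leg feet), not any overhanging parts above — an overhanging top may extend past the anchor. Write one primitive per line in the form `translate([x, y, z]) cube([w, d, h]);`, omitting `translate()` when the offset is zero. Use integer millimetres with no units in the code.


translate([301, 182, 0]) cube([43, 70, 1402]);
translate([638, 182, 0]) cube([43, 70, 1402]);
translate([344, 182, 307]) cube([294, 70, 30]);
translate([344, 182, 611]) cube([294, 70, 30]);
translate([344, 182, 915]) cube([294, 70, 30]);
translate([344, 182, 1219]) cube([294, 70, 30]);


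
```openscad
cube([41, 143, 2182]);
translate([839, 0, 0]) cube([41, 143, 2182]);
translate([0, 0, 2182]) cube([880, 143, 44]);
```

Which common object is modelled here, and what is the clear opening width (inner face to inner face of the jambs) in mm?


A door frame. The clear opening width is 798 mm.

Two 2182 mm tall posts with a header on top — a door frame. The left jamb is 41 mm wide at x = 0; the right jamb starts at x = 839. The clear opening is 839 − 41 = 798 mm.


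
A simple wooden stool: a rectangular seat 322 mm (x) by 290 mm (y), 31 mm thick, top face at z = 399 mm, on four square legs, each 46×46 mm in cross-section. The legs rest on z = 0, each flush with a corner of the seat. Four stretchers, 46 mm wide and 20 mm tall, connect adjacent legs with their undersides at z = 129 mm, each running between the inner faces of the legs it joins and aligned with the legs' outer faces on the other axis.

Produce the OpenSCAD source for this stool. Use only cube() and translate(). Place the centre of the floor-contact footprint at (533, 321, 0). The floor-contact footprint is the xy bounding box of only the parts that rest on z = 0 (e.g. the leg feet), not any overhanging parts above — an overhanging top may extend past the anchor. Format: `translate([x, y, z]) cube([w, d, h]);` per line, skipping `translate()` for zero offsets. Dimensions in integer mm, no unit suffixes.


// leg_h = 399 - 31 = 368
// stretcher span = 322 - 2*46 = 230
translate([372, 176, 368]) cube([322, 290, 31]);
translate([372, 176, 0]) cube([46, 46, 368]);
translate([648, 176, 0]) cube([46, 46, 368]);
translate([372, 420, 0]) cube([46, 46, 368]);
translate([648, 420, 0]) cube([46, 46, 368]);
translate([418, 176, 129]) cube([230, 46, 20]);
translate([418, 420, 129]) cube([230, 46, 20]);
translate([372, 222, 129]) cube([46, 198, 20]);
translate([648, 222, 129]) cube([46, 198, 20]);
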